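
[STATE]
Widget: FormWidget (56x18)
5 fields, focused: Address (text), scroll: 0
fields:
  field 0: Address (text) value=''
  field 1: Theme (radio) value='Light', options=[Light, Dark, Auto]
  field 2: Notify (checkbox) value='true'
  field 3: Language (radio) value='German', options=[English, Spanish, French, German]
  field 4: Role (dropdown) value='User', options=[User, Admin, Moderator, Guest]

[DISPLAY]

> Address:    [                                        ]
  Theme:      (●) Light  ( ) Dark  ( ) Auto             
  Notify:     [x]                                       
  Language:   ( ) English  ( ) Spanish  ( ) French  (●) 
  Role:       [User                                   ▼]
                                                        
                                                        
                                                        
                                                        
                                                        
                                                        
                                                        
                                                        
                                                        
                                                        
                                                        
                                                        
                                                        


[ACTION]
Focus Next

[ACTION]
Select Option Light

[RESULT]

  Address:    [                                        ]
> Theme:      (●) Light  ( ) Dark  ( ) Auto             
  Notify:     [x]                                       
  Language:   ( ) English  ( ) Spanish  ( ) French  (●) 
  Role:       [User                                   ▼]
                                                        
                                                        
                                                        
                                                        
                                                        
                                                        
                                                        
                                                        
                                                        
                                                        
                                                        
                                                        
                                                        


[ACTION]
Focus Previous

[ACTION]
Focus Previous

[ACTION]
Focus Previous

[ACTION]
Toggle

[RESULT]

  Address:    [                                        ]
  Theme:      (●) Light  ( ) Dark  ( ) Auto             
  Notify:     [x]                                       
> Language:   ( ) English  ( ) Spanish  ( ) French  (●) 
  Role:       [User                                   ▼]
                                                        
                                                        
                                                        
                                                        
                                                        
                                                        
                                                        
                                                        
                                                        
                                                        
                                                        
                                                        
                                                        


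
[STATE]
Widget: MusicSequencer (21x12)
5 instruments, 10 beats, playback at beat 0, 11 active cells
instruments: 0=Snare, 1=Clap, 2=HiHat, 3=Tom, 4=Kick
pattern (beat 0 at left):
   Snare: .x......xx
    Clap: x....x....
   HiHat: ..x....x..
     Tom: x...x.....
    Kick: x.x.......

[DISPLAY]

      ▼123456789     
 Snare·█······██     
  Clap█····█····     
 HiHat··█····█··     
   Tom█···█·····     
  Kick█·█·······     
                     
                     
                     
                     
                     
                     


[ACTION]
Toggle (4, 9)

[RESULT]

      ▼123456789     
 Snare·█······██     
  Clap█····█····     
 HiHat··█····█··     
   Tom█···█·····     
  Kick█·█······█     
                     
                     
                     
                     
                     
                     


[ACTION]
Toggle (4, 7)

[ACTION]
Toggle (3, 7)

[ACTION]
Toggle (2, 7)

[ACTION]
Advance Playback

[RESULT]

      0▼23456789     
 Snare·█······██     
  Clap█····█····     
 HiHat··█·······     
   Tom█···█··█··     
  Kick█·█····█·█     
                     
                     
                     
                     
                     
                     


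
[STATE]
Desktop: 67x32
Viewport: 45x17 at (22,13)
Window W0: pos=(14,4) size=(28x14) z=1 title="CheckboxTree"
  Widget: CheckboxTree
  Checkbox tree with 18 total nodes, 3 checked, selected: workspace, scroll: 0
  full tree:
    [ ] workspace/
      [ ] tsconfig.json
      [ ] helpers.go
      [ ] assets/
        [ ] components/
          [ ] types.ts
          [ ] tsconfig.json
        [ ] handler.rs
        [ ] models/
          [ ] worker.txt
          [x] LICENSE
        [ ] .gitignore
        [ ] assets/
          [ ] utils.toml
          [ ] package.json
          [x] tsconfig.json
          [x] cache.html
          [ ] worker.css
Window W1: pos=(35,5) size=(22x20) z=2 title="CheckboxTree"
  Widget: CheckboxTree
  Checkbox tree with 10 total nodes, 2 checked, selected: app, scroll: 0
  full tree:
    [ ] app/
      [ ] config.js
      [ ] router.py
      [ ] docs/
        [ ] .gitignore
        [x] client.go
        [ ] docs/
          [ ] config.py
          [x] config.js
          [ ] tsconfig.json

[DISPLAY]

[ ] tsconfig.┃     [x] client.go  ┃          
] handler.rs ┃     [-] docs/      ┃          
] models/    ┃       [ ] config.py┃          
[ ] worker.tx┃       [x] config.js┃          
━━━━━━━━━━━━━┃       [ ] tsconfig.┃          
             ┃                    ┃          
             ┃                    ┃          
             ┃                    ┃          
             ┃                    ┃          
             ┃                    ┃          
             ┃                    ┃          
             ┗━━━━━━━━━━━━━━━━━━━━┛          
                                             
                                             
                                             
                                             
                                             


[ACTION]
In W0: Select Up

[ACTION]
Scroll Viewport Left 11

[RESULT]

   ┃       [ ] tsconfig.┃     [x] client.go  
   ┃     [ ] handler.rs ┃     [-] docs/      
   ┃     [-] models/    ┃       [ ] config.py
   ┃       [ ] worker.tx┃       [x] config.js
   ┗━━━━━━━━━━━━━━━━━━━━┃       [ ] tsconfig.
                        ┃                    
                        ┃                    
                        ┃                    
                        ┃                    
                        ┃                    
                        ┃                    
                        ┗━━━━━━━━━━━━━━━━━━━━
                                             
                                             
                                             
                                             
                                             


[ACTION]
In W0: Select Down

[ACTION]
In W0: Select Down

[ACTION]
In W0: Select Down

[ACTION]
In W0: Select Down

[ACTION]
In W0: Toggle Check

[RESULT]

   ┃       [x] tsconfig.┃     [x] client.go  
   ┃     [ ] handler.rs ┃     [-] docs/      
   ┃     [-] models/    ┃       [ ] config.py
   ┃       [ ] worker.tx┃       [x] config.js
   ┗━━━━━━━━━━━━━━━━━━━━┃       [ ] tsconfig.
                        ┃                    
                        ┃                    
                        ┃                    
                        ┃                    
                        ┃                    
                        ┃                    
                        ┗━━━━━━━━━━━━━━━━━━━━
                                             
                                             
                                             
                                             
                                             


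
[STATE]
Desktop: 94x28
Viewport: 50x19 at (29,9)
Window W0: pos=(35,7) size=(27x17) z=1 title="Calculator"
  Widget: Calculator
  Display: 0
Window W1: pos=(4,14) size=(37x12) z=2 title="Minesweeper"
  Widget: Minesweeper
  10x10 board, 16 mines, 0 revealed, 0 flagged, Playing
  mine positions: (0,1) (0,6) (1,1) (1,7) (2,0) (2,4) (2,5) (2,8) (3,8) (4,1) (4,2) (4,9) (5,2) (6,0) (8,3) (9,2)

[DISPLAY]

      ┠─────────────────────────┨                 
      ┃                        0┃                 
      ┃┌───┬───┬───┬───┐        ┃                 
      ┃│ 7 │ 8 │ 9 │ ÷ │        ┃                 
      ┃├───┼───┼───┼───┤        ┃                 
━━━━━━━━━━━┓ 5 │ 6 │ × │        ┃                 
           ┃───┼───┼───┤        ┃                 
───────────┨ 2 │ 3 │ - │        ┃                 
           ┃───┼───┼───┤        ┃                 
           ┃ . │ = │ + │        ┃                 
           ┃───┼───┼───┤        ┃                 
           ┃ MC│ MR│ M+│        ┃                 
           ┃───┴───┴───┘        ┃                 
           ┃                    ┃                 
           ┃━━━━━━━━━━━━━━━━━━━━┛                 
           ┃                                      
━━━━━━━━━━━┛                                      
                                                  
                                                  


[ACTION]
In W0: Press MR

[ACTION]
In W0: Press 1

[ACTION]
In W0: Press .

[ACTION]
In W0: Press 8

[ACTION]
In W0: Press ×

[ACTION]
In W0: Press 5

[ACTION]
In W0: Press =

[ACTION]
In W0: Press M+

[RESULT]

      ┠─────────────────────────┨                 
      ┃                        9┃                 
      ┃┌───┬───┬───┬───┐        ┃                 
      ┃│ 7 │ 8 │ 9 │ ÷ │        ┃                 
      ┃├───┼───┼───┼───┤        ┃                 
━━━━━━━━━━━┓ 5 │ 6 │ × │        ┃                 
           ┃───┼───┼───┤        ┃                 
───────────┨ 2 │ 3 │ - │        ┃                 
           ┃───┼───┼───┤        ┃                 
           ┃ . │ = │ + │        ┃                 
           ┃───┼───┼───┤        ┃                 
           ┃ MC│ MR│ M+│        ┃                 
           ┃───┴───┴───┘        ┃                 
           ┃                    ┃                 
           ┃━━━━━━━━━━━━━━━━━━━━┛                 
           ┃                                      
━━━━━━━━━━━┛                                      
                                                  
                                                  


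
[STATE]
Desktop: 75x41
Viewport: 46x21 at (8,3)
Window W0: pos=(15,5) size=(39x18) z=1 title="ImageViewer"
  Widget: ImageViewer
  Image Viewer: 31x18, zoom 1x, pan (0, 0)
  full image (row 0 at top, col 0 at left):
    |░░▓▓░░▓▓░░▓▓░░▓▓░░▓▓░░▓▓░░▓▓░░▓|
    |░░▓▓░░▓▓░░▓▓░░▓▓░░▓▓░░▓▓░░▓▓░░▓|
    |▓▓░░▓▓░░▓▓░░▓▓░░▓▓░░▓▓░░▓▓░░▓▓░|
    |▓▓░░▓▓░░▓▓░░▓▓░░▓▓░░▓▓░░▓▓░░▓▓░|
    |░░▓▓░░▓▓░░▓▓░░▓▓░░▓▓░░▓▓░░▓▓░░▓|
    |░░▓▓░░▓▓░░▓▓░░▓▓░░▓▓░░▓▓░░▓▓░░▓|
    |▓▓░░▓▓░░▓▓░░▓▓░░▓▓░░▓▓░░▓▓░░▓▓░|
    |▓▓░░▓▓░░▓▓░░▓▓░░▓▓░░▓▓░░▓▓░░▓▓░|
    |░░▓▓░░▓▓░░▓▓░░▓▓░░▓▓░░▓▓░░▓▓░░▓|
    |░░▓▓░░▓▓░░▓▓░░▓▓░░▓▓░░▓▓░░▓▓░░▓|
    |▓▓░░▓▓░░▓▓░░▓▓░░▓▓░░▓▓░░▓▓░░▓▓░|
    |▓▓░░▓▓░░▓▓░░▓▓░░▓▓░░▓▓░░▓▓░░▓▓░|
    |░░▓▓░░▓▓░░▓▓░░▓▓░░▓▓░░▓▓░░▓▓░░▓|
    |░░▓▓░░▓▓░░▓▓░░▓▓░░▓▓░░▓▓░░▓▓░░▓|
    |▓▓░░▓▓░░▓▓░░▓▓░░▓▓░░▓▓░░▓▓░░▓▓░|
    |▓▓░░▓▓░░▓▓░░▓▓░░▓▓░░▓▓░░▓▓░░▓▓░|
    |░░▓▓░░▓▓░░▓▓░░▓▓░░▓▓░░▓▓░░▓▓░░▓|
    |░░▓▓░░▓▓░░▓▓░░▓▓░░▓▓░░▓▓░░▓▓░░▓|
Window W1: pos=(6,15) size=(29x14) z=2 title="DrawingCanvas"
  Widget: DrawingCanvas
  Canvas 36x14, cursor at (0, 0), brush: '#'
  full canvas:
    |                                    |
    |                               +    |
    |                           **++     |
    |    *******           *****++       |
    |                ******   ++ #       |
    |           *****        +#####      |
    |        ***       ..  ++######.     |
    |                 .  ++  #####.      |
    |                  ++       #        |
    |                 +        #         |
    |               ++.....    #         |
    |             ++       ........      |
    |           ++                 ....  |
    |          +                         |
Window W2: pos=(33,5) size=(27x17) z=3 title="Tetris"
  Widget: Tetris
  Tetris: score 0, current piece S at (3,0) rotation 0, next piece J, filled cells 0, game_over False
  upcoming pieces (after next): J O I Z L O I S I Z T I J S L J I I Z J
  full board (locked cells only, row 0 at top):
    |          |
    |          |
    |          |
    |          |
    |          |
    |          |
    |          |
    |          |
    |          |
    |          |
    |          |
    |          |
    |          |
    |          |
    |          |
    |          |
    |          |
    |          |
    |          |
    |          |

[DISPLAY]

                                              
                                              
       ┏━━━━━━━━━━━━━━━━━┏━━━━━━━━━━━━━━━━━━━━
       ┃ ImageViewer     ┃ Tetris             
       ┠─────────────────┠────────────────────
       ┃░░▓▓░░▓▓░░▓▓░░▓▓░┃          │Next:    
       ┃░░▓▓░░▓▓░░▓▓░░▓▓░┃          │█        
       ┃▓▓░░▓▓░░▓▓░░▓▓░░▓┃          │███      
       ┃▓▓░░▓▓░░▓▓░░▓▓░░▓┃          │         
       ┃░░▓▓░░▓▓░░▓▓░░▓▓░┃          │         
       ┃░░▓▓░░▓▓░░▓▓░░▓▓░┃          │         
       ┃▓▓░░▓▓░░▓▓░░▓▓░░▓┃          │Score:   
━━━━━━━━━━━━━━━━━━━━━━━━━┃          │0        
DrawingCanvas            ┃          │         
─────────────────────────┃          │         
                         ┃          │         
                         ┃          │         
                         ┃          │         
   *******           ****┗━━━━━━━━━━━━━━━━━━━━
               ******   ++┃━━━━━━━━━━━━━━━━━━┛
          *****        +##┃                   


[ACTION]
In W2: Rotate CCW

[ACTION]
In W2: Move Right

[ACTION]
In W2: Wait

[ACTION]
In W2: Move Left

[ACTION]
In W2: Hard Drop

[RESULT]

                                              
                                              
       ┏━━━━━━━━━━━━━━━━━┏━━━━━━━━━━━━━━━━━━━━
       ┃ ImageViewer     ┃ Tetris             
       ┠─────────────────┠────────────────────
       ┃░░▓▓░░▓▓░░▓▓░░▓▓░┃          │Next:    
       ┃░░▓▓░░▓▓░░▓▓░░▓▓░┃          │█        
       ┃▓▓░░▓▓░░▓▓░░▓▓░░▓┃          │███      
       ┃▓▓░░▓▓░░▓▓░░▓▓░░▓┃          │         
       ┃░░▓▓░░▓▓░░▓▓░░▓▓░┃          │         
       ┃░░▓▓░░▓▓░░▓▓░░▓▓░┃          │         
       ┃▓▓░░▓▓░░▓▓░░▓▓░░▓┃          │Score:   
━━━━━━━━━━━━━━━━━━━━━━━━━┃          │0        
DrawingCanvas            ┃          │         
─────────────────────────┃          │         
                         ┃   ░      │         
                         ┃   ░░     │         
                         ┃    ░     │         
   *******           ****┗━━━━━━━━━━━━━━━━━━━━
               ******   ++┃━━━━━━━━━━━━━━━━━━┛
          *****        +##┃                   


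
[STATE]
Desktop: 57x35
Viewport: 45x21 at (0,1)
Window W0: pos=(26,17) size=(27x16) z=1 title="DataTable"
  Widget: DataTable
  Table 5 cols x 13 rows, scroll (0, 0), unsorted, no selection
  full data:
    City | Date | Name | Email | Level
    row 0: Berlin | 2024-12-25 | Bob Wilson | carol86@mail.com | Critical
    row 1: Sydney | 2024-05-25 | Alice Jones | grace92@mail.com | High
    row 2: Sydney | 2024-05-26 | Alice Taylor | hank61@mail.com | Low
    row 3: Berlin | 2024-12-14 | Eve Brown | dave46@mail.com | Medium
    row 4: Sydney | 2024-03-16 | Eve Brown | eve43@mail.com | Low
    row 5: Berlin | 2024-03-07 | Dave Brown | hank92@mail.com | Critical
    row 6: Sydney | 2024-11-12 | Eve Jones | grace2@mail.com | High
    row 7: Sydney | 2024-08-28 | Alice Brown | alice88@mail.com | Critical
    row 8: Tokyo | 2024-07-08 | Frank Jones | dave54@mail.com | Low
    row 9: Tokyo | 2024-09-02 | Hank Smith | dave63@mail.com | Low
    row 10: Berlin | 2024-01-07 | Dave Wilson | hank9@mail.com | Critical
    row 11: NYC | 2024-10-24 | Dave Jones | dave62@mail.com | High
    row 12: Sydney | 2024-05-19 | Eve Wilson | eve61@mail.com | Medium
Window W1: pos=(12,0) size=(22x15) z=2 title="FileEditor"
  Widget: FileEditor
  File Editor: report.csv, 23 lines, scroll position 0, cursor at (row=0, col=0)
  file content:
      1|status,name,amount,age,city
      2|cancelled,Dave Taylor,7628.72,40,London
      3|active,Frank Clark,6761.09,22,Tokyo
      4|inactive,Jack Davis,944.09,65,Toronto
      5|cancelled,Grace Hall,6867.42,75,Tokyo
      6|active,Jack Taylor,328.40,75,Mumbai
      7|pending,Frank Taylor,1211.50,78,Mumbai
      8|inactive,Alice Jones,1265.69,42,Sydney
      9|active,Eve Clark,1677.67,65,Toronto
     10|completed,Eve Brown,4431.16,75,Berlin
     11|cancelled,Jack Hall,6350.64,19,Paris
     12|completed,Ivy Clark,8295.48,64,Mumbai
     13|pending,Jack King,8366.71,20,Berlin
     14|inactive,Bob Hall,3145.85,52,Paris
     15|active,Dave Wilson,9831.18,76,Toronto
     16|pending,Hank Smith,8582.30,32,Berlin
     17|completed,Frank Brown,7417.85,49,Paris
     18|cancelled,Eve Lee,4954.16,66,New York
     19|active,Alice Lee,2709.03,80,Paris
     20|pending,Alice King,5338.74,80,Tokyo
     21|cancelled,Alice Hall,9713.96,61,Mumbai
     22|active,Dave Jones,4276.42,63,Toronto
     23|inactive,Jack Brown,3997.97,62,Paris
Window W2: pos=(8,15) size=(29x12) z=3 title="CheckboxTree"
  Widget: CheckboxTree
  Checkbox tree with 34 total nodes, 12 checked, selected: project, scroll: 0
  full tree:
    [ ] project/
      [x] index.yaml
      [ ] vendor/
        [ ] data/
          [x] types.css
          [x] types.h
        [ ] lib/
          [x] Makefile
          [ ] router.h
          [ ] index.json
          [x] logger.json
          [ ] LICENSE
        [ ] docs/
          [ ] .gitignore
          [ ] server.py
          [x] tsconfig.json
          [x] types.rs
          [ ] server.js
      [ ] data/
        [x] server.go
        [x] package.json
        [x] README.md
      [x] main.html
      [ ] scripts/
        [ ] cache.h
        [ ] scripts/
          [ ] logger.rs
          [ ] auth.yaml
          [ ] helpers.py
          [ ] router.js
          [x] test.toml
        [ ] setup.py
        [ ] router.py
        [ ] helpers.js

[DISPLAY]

            ┃ FileEditor         ┃           
            ┠────────────────────┨           
            ┃█tatus,name,amount,▲┃           
            ┃cancelled,Dave Tayl█┃           
            ┃active,Frank Clark,░┃           
            ┃inactive,Jack Davis░┃           
            ┃cancelled,Grace Hal░┃           
            ┃active,Jack Taylor,░┃           
            ┃pending,Frank Taylo░┃           
            ┃inactive,Alice Jone░┃           
            ┃active,Eve Clark,16░┃           
            ┃completed,Eve Brown░┃           
            ┃cancelled,Jack Hall▼┃           
            ┗━━━━━━━━━━━━━━━━━━━━┛           
        ┏━━━━━━━━━━━━━━━━━━━━━━━━━━━┓        
        ┃ CheckboxTree              ┃        
        ┠───────────────────────────┨━━━━━━━━
        ┃>[-] project/              ┃        
        ┃   [x] index.yaml          ┃────────
        ┃   [-] vendor/             ┃e      │
        ┃     [x] data/             ┃───────┼


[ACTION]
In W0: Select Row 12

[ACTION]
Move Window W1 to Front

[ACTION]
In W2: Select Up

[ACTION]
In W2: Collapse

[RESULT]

            ┃ FileEditor         ┃           
            ┠────────────────────┨           
            ┃█tatus,name,amount,▲┃           
            ┃cancelled,Dave Tayl█┃           
            ┃active,Frank Clark,░┃           
            ┃inactive,Jack Davis░┃           
            ┃cancelled,Grace Hal░┃           
            ┃active,Jack Taylor,░┃           
            ┃pending,Frank Taylo░┃           
            ┃inactive,Alice Jone░┃           
            ┃active,Eve Clark,16░┃           
            ┃completed,Eve Brown░┃           
            ┃cancelled,Jack Hall▼┃           
            ┗━━━━━━━━━━━━━━━━━━━━┛           
        ┏━━━━━━━━━━━━━━━━━━━━━━━━━━━┓        
        ┃ CheckboxTree              ┃        
        ┠───────────────────────────┨━━━━━━━━
        ┃>[-] project/              ┃        
        ┃                           ┃────────
        ┃                           ┃e      │
        ┃                           ┃───────┼


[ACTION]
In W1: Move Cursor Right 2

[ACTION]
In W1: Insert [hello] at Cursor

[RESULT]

            ┃ FileEditor         ┃           
            ┠────────────────────┨           
            ┃sthello█tus,name,am▲┃           
            ┃cancelled,Dave Tayl█┃           
            ┃active,Frank Clark,░┃           
            ┃inactive,Jack Davis░┃           
            ┃cancelled,Grace Hal░┃           
            ┃active,Jack Taylor,░┃           
            ┃pending,Frank Taylo░┃           
            ┃inactive,Alice Jone░┃           
            ┃active,Eve Clark,16░┃           
            ┃completed,Eve Brown░┃           
            ┃cancelled,Jack Hall▼┃           
            ┗━━━━━━━━━━━━━━━━━━━━┛           
        ┏━━━━━━━━━━━━━━━━━━━━━━━━━━━┓        
        ┃ CheckboxTree              ┃        
        ┠───────────────────────────┨━━━━━━━━
        ┃>[-] project/              ┃        
        ┃                           ┃────────
        ┃                           ┃e      │
        ┃                           ┃───────┼


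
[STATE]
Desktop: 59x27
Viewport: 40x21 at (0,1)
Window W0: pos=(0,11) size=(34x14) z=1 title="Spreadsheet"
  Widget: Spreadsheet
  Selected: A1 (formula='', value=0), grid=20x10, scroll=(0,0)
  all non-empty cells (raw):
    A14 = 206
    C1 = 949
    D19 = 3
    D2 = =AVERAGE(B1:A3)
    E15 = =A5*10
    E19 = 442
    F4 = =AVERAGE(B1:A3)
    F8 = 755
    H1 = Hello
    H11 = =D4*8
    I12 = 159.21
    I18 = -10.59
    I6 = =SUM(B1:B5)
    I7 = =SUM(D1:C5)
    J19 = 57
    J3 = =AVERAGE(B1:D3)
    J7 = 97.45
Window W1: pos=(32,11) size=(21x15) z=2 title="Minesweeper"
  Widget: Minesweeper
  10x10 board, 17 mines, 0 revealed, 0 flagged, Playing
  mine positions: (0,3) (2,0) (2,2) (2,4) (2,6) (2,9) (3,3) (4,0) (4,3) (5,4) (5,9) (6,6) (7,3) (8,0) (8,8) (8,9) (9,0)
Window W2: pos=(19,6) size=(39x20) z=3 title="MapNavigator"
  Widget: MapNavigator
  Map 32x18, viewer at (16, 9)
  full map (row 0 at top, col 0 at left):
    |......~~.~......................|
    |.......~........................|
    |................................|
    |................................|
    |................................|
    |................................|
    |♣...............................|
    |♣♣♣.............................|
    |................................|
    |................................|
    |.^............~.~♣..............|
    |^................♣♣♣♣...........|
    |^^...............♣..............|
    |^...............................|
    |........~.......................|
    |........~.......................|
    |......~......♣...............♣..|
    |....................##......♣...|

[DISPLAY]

                                        
                                        
                                        
                                        
                                        
                   ┏━━━━━━━━━━━━━━━━━━━━
                   ┃ MapNavigator       
                   ┠────────────────────
                   ┃  .......~..........
                   ┃  ..................
┏━━━━━━━━━━━━━━━━━━┃  ..................
┃ Spreadsheet      ┃  ..................
┠──────────────────┃  ..................
┃A1:               ┃  ♣.................
┃       A       B  ┃  ♣♣♣...............
┃------------------┃  ..................
┃  1      [0]      ┃  ................@.
┃  2        0      ┃  .^............~.~♣
┃  3        0      ┃  ^................♣
┃  4        0      ┃  ^^...............♣
┃  5        0      ┃  ^.................


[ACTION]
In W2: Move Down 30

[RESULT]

                                        
                                        
                                        
                                        
                                        
                   ┏━━━━━━━━━━━━━━━━━━━━
                   ┃ MapNavigator       
                   ┠────────────────────
                   ┃  ..................
                   ┃  .^............~.~♣
┏━━━━━━━━━━━━━━━━━━┃  ^................♣
┃ Spreadsheet      ┃  ^^...............♣
┠──────────────────┃  ^.................
┃A1:               ┃  ........~.........
┃       A       B  ┃  ........~.........
┃------------------┃  ......~......♣....
┃  1      [0]      ┃  ................@.
┃  2        0      ┃                    
┃  3        0      ┃                    
┃  4        0      ┃                    
┃  5        0      ┃                    


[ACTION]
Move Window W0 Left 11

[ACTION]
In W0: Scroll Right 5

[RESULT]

                                        
                                        
                                        
                                        
                                        
                   ┏━━━━━━━━━━━━━━━━━━━━
                   ┃ MapNavigator       
                   ┠────────────────────
                   ┃  ..................
                   ┃  .^............~.~♣
┏━━━━━━━━━━━━━━━━━━┃  ^................♣
┃ Spreadsheet      ┃  ^^...............♣
┠──────────────────┃  ^.................
┃A1:               ┃  ........~.........
┃       F       G  ┃  ........~.........
┃------------------┃  ......~......♣....
┃  1        0      ┃  ................@.
┃  2        0      ┃                    
┃  3        0      ┃                    
┃  4        0      ┃                    
┃  5        0      ┃                    


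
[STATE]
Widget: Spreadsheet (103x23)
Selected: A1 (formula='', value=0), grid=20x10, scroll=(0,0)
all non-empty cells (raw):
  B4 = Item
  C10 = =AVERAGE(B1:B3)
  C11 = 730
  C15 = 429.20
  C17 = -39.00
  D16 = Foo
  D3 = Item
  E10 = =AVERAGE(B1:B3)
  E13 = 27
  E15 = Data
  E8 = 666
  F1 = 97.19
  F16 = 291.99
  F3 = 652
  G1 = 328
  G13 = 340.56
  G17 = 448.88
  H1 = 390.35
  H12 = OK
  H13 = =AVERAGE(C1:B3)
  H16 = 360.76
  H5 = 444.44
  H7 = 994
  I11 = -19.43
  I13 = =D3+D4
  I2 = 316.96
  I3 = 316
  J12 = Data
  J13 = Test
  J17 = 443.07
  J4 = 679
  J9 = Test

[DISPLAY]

A1:                                                                                                    
       A       B       C       D       E       F       G       H       I       J                       
-------------------------------------------------------------------------------------------------------
  1      [0]       0       0       0       0   97.19     328  390.35       0       0                   
  2        0       0       0       0       0       0       0       0  316.96       0                   
  3        0       0       0Item           0     652       0       0     316       0                   
  4        0Item           0       0       0       0       0       0       0     679                   
  5        0       0       0       0       0       0       0  444.44       0       0                   
  6        0       0       0       0       0       0       0       0       0       0                   
  7        0       0       0       0       0       0       0     994       0       0                   
  8        0       0       0       0     666       0       0       0       0       0                   
  9        0       0       0       0       0       0       0       0       0Test                       
 10        0       0       0       0       0       0       0       0       0       0                   
 11        0       0     730       0       0       0       0       0  -19.43       0                   
 12        0       0       0       0       0       0       0OK             0Data                       
 13        0       0       0       0      27       0  340.56       0#ERR!   Test                       
 14        0       0       0       0       0       0       0       0       0       0                   
 15        0       0  429.20       0Data           0       0       0       0       0                   
 16        0       0       0Foo            0  291.99       0  360.76       0       0                   
 17        0       0     -39       0       0       0  448.88       0       0  443.07                   
 18        0       0       0       0       0       0       0       0       0       0                   
 19        0       0       0       0       0       0       0       0       0       0                   
 20        0       0       0       0       0       0       0       0       0       0                   


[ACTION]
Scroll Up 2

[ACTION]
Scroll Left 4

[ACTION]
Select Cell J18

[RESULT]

J18:                                                                                                   
       A       B       C       D       E       F       G       H       I       J                       
-------------------------------------------------------------------------------------------------------
  1        0       0       0       0       0   97.19     328  390.35       0       0                   
  2        0       0       0       0       0       0       0       0  316.96       0                   
  3        0       0       0Item           0     652       0       0     316       0                   
  4        0Item           0       0       0       0       0       0       0     679                   
  5        0       0       0       0       0       0       0  444.44       0       0                   
  6        0       0       0       0       0       0       0       0       0       0                   
  7        0       0       0       0       0       0       0     994       0       0                   
  8        0       0       0       0     666       0       0       0       0       0                   
  9        0       0       0       0       0       0       0       0       0Test                       
 10        0       0       0       0       0       0       0       0       0       0                   
 11        0       0     730       0       0       0       0       0  -19.43       0                   
 12        0       0       0       0       0       0       0OK             0Data                       
 13        0       0       0       0      27       0  340.56       0#ERR!   Test                       
 14        0       0       0       0       0       0       0       0       0       0                   
 15        0       0  429.20       0Data           0       0       0       0       0                   
 16        0       0       0Foo            0  291.99       0  360.76       0       0                   
 17        0       0     -39       0       0       0  448.88       0       0  443.07                   
 18        0       0       0       0       0       0       0       0       0     [0]                   
 19        0       0       0       0       0       0       0       0       0       0                   
 20        0       0       0       0       0       0       0       0       0       0                   


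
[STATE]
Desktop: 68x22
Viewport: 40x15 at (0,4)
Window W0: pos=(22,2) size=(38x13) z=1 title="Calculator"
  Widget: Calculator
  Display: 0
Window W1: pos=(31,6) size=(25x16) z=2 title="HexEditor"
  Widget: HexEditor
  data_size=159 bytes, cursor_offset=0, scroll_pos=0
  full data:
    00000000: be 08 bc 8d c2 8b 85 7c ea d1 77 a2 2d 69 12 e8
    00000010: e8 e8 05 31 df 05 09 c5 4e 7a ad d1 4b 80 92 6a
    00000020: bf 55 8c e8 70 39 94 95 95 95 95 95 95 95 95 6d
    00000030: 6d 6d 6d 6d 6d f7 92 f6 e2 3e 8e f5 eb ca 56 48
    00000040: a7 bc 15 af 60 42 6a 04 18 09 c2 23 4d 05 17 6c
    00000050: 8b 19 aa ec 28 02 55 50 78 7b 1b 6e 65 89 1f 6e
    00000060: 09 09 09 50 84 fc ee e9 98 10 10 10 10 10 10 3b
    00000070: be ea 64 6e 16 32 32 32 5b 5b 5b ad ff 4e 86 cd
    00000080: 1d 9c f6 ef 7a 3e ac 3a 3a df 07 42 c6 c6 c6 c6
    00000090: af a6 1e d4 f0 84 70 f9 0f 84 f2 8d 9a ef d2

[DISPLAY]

                      ┠─────────────────
                      ┃                 
                      ┃┌───┬───┏━━━━━━━━
                      ┃│ 7 │ 8 ┃ HexEdit
                      ┃├───┼───┠────────
                      ┃│ 4 │ 5 ┃00000000
                      ┃├───┼───┃00000010
                      ┃│ 1 │ 2 ┃00000020
                      ┃├───┼───┃00000030
                      ┃│ 0 │ . ┃00000040
                      ┗━━━━━━━━┃00000050
                               ┃00000060
                               ┃00000070
                               ┃00000080
                               ┃00000090


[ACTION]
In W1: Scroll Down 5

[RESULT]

                      ┠─────────────────
                      ┃                 
                      ┃┌───┬───┏━━━━━━━━
                      ┃│ 7 │ 8 ┃ HexEdit
                      ┃├───┼───┠────────
                      ┃│ 4 │ 5 ┃00000050
                      ┃├───┼───┃00000060
                      ┃│ 1 │ 2 ┃00000070
                      ┃├───┼───┃00000080
                      ┃│ 0 │ . ┃00000090
                      ┗━━━━━━━━┃        
                               ┃        
                               ┃        
                               ┃        
                               ┃        


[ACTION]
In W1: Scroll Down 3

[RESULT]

                      ┠─────────────────
                      ┃                 
                      ┃┌───┬───┏━━━━━━━━
                      ┃│ 7 │ 8 ┃ HexEdit
                      ┃├───┼───┠────────
                      ┃│ 4 │ 5 ┃00000080
                      ┃├───┼───┃00000090
                      ┃│ 1 │ 2 ┃        
                      ┃├───┼───┃        
                      ┃│ 0 │ . ┃        
                      ┗━━━━━━━━┃        
                               ┃        
                               ┃        
                               ┃        
                               ┃        


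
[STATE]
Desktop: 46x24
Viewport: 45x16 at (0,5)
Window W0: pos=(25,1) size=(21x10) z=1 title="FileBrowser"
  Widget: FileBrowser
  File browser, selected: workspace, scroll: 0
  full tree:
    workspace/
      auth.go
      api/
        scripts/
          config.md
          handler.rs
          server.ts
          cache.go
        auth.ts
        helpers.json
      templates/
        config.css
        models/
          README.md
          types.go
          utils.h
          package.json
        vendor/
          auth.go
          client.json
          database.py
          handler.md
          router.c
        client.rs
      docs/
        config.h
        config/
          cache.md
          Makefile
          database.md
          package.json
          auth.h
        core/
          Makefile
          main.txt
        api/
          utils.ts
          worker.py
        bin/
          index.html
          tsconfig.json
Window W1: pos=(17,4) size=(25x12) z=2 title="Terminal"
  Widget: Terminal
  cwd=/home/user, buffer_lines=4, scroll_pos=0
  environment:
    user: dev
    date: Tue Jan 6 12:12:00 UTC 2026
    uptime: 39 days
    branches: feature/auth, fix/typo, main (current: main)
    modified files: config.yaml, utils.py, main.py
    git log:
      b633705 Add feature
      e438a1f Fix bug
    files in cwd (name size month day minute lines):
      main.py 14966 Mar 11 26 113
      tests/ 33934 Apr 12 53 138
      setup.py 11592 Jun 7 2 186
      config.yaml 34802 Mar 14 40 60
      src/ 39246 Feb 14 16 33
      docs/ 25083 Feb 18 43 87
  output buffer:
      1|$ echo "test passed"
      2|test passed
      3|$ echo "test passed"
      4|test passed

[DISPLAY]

                 ┃ Terminal              ┃   
                 ┠───────────────────────┨   
                 ┃$ echo "test passed"   ┃s/ 
                 ┃test passed            ┃   
                 ┃$ echo "test passed"   ┃   
                 ┃test passed            ┃━━━
                 ┃$ █                    ┃   
                 ┃                       ┃   
                 ┃                       ┃   
                 ┃                       ┃   
                 ┗━━━━━━━━━━━━━━━━━━━━━━━┛   
                                             
                                             
                                             
                                             
                                             


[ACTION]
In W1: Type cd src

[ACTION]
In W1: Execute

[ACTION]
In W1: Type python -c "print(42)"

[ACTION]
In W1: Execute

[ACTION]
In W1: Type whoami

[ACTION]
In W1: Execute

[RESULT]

                 ┃ Terminal              ┃   
                 ┠───────────────────────┨   
                 ┃test passed            ┃s/ 
                 ┃$ cd src               ┃   
                 ┃                       ┃   
                 ┃$ python -c "print(42)"┃━━━
                 ┃42                     ┃   
                 ┃$ whoami               ┃   
                 ┃dev                    ┃   
                 ┃$ █                    ┃   
                 ┗━━━━━━━━━━━━━━━━━━━━━━━┛   
                                             
                                             
                                             
                                             
                                             
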